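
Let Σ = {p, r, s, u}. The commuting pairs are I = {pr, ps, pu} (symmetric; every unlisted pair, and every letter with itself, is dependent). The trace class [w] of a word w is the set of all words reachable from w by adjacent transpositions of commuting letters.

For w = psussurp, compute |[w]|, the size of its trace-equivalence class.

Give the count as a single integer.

28

drop 0:p onto floor
drop 1:s onto floor
drop 2:u onto {1:s}
drop 3:s onto {2:u}
drop 4:s onto {3:s}
drop 5:u onto {4:s}
drop 6:r onto {5:u}
drop 7:p onto {0:p}
ground layer = {0:p, 1:s}
drop-orders for the pieces not yet dropped (sum over which currently-grounded one goes next):
  1 to go: {6} 1  {7} 1
  2 to go: {0,7} 1  {5,6} 1  {6,7} 2
  3 to go: {0,6,7} 3  {4,5,6} 1  {5,6,7} 3
  4 to go: {0,5,6,7} 6  {3,4,5,6} 1  {4,5,6,7} 4
  5 to go: {0,4,5,6,7} 10  {2,3,4,5,6} 1  {3,4,5,6,7} 5
  6 to go: {0,3,4,5,6,7} 15  {1,2,3,4,5,6} 1  {2,3,4,5,6,7} 6
  if 0:p drops first: 7 orders
  if 1:s drops first: 21 orders
heap linearizations: 28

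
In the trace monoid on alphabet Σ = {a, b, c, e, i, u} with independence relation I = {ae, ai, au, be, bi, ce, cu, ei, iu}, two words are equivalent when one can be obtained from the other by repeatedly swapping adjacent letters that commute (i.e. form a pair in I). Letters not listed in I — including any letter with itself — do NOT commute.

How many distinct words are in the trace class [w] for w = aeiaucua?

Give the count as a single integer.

piece 0:a — minimal
piece 1:e — minimal
piece 2:i — minimal
piece 3:a rests on {0:a}
piece 4:u rests on {1:e}
piece 5:c rests on {2:i, 3:a}
piece 6:u rests on {4:u}
piece 7:a rests on {5:c}
minimal pieces: {0:a, 1:e, 2:i}
ways to finish when only these pieces remain (= sum over removing one remaining piece with nothing left below it):
  1 left: {6}→1  {7}→1
  2 left: {4,6}→1  {5,7}→1  {6,7}→2
  3 left: {1,4,6}→1  {2,5,7}→1  {3,5,7}→1  {4,6,7}→3  {5,6,7}→3
  4 left: {0,3,5,7}→1  {1,4,6,7}→4  {2,3,5,7}→2  {2,5,6,7}→4  {3,5,6,7}→4  {4,5,6,7}→6
  5 left: {0,2,3,5,7}→3  {0,3,5,6,7}→5  {1,4,5,6,7}→10  {2,3,5,6,7}→10  {2,4,5,6,7}→10  {3,4,5,6,7}→10
  6 left: {0,2,3,5,6,7}→18  {0,3,4,5,6,7}→15  {1,2,4,5,6,7}→20  {1,3,4,5,6,7}→20  {2,3,4,5,6,7}→30
  placing 0:a first → 70 extensions
  placing 1:e first → 63 extensions
  placing 2:i first → 35 extensions
total linear extensions = 168

168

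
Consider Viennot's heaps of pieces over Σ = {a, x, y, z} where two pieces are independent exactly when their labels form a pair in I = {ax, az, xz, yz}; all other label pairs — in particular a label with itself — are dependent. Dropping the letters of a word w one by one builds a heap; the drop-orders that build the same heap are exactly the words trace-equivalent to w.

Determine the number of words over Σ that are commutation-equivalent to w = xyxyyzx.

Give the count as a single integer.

#0=x has no predecessor
#1=y depends on [0:x]
#2=x depends on [1:y]
#3=y depends on [2:x]
#4=y depends on [3:y]
#5=z has no predecessor
#6=x depends on [4:y]
sources: [0:x, 5:z]
N(rest) = Σ N(rest − s) over sources s of rest; N(one piece) = 1:
  size 1 → [5]=1  [6]=1
  size 2 → [4,6]=1  [5,6]=2
  size 3 → [3,4,6]=1  [4,5,6]=3
  size 4 → [2,3,4,6]=1  [3,4,5,6]=4
  size 5 → [1,2,3,4,6]=1  [2,3,4,5,6]=5
  first=0(x) contributes 6
  first=5(z) contributes 1
|[w]| = 7

7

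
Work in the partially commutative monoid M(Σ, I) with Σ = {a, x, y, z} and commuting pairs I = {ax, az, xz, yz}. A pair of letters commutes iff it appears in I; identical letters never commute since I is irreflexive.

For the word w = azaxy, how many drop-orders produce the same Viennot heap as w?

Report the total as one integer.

15

drop 0:a onto floor
drop 1:z onto floor
drop 2:a onto {0:a}
drop 3:x onto floor
drop 4:y onto {2:a, 3:x}
ground layer = {0:a, 1:z, 3:x}
drop-orders for the pieces not yet dropped (sum over which currently-grounded one goes next):
  1 to go: {1} 1  {4} 1
  2 to go: {1,4} 2  {2,4} 1  {3,4} 1
  3 to go: {0,2,4} 1  {1,2,4} 3  {1,3,4} 3  {2,3,4} 2
  if 0:a drops first: 8 orders
  if 1:z drops first: 3 orders
  if 3:x drops first: 4 orders
heap linearizations: 15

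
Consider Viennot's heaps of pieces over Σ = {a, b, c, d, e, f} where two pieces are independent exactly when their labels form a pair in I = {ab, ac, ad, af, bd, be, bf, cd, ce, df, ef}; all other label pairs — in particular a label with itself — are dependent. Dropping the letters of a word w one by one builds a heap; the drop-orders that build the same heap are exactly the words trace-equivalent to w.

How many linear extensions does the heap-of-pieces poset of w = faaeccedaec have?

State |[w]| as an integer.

660

drop 0:f onto floor
drop 1:a onto floor
drop 2:a onto {1:a}
drop 3:e onto {2:a}
drop 4:c onto {0:f}
drop 5:c onto {4:c}
drop 6:e onto {3:e}
drop 7:d onto {6:e}
drop 8:a onto {6:e}
drop 9:e onto {7:d, 8:a}
drop 10:c onto {5:c}
ground layer = {0:f, 1:a}
drop-orders for the pieces not yet dropped (sum over which currently-grounded one goes next):
  1 to go: {9} 1  {10} 1
  2 to go: {5,10} 1  {7,9} 1  {8,9} 1  {9,10} 2
  3 to go: {4,5,10} 1  {5,9,10} 3  {7,8,9} 2  {7,9,10} 3  {8,9,10} 3
  4 to go: {0,4,5,10} 1  {4,5,9,10} 4  {5,7,9,10} 6  {5,8,9,10} 6  {6,7,8,9} 2  {7,8,9,10} 8
  5 to go: {0,4,5,9,10} 5  {3,6,7,8,9} 2  {4,5,7,9,10} 10  {4,5,8,9,10} 10  {5,7,8,9,10} 20  {6,7,8,9,10} 10
  6 to go: {0,4,5,7,9,10} 15  {0,4,5,8,9,10} 15  {2,3,6,7,8,9} 2  {3,6,7,8,9,10} 12  {4,5,7,8,9,10} 40  {5,6,7,8,9,10} 30
  7 to go: {0,4,5,7,8,9,10} 70  {1,2,3,6,7,8,9} 2  {2,3,6,7,8,9,10} 14  {3,5,6,7,8,9,10} 42  {4,5,6,7,8,9,10} 70
  8 to go: {0,4,5,6,7,8,9,10} 140  {1,2,3,6,7,8,9,10} 16  {2,3,5,6,7,8,9,10} 56  {3,4,5,6,7,8,9,10} 112
  9 to go: {0,3,4,5,6,7,8,9,10} 252  {1,2,3,5,6,7,8,9,10} 72  {2,3,4,5,6,7,8,9,10} 168
  if 0:f drops first: 240 orders
  if 1:a drops first: 420 orders
heap linearizations: 660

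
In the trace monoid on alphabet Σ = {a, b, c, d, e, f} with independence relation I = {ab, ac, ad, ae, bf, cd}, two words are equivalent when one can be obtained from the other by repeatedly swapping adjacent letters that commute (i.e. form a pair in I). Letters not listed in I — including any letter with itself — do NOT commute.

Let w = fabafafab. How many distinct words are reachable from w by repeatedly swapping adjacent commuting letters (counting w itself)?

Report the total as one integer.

36

piece 0:f — minimal
piece 1:a rests on {0:f}
piece 2:b — minimal
piece 3:a rests on {1:a}
piece 4:f rests on {3:a}
piece 5:a rests on {4:f}
piece 6:f rests on {5:a}
piece 7:a rests on {6:f}
piece 8:b rests on {2:b}
minimal pieces: {0:f, 2:b}
ways to finish when only these pieces remain (= sum over removing one remaining piece with nothing left below it):
  1 left: {7}→1  {8}→1
  2 left: {2,8}→1  {6,7}→1  {7,8}→2
  3 left: {2,7,8}→3  {5,6,7}→1  {6,7,8}→3
  4 left: {2,6,7,8}→6  {4,5,6,7}→1  {5,6,7,8}→4
  5 left: {2,5,6,7,8}→10  {3,4,5,6,7}→1  {4,5,6,7,8}→5
  6 left: {1,3,4,5,6,7}→1  {2,4,5,6,7,8}→15  {3,4,5,6,7,8}→6
  7 left: {0,1,3,4,5,6,7}→1  {1,3,4,5,6,7,8}→7  {2,3,4,5,6,7,8}→21
  placing 0:f first → 28 extensions
  placing 2:b first → 8 extensions
total linear extensions = 36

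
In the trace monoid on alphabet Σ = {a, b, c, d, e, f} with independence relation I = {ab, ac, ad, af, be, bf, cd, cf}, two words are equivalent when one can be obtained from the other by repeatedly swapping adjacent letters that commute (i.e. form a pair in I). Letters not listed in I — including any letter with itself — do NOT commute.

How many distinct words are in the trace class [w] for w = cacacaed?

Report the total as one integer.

20

piece 0:c — minimal
piece 1:a — minimal
piece 2:c rests on {0:c}
piece 3:a rests on {1:a}
piece 4:c rests on {2:c}
piece 5:a rests on {3:a}
piece 6:e rests on {4:c, 5:a}
piece 7:d rests on {6:e}
minimal pieces: {0:c, 1:a}
ways to finish when only these pieces remain (= sum over removing one remaining piece with nothing left below it):
  1 left: {7}→1
  2 left: {6,7}→1
  3 left: {4,6,7}→1  {5,6,7}→1
  4 left: {2,4,6,7}→1  {3,5,6,7}→1  {4,5,6,7}→2
  5 left: {0,2,4,6,7}→1  {1,3,5,6,7}→1  {2,4,5,6,7}→3  {3,4,5,6,7}→3
  6 left: {0,2,4,5,6,7}→4  {1,3,4,5,6,7}→4  {2,3,4,5,6,7}→6
  placing 0:c first → 10 extensions
  placing 1:a first → 10 extensions
total linear extensions = 20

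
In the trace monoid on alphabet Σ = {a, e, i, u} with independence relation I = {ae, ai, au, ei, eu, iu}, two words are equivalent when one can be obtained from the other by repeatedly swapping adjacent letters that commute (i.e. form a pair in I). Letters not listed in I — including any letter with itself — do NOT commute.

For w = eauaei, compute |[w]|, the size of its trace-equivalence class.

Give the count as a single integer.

drop 0:e onto floor
drop 1:a onto floor
drop 2:u onto floor
drop 3:a onto {1:a}
drop 4:e onto {0:e}
drop 5:i onto floor
ground layer = {0:e, 1:a, 2:u, 5:i}
drop-orders for the pieces not yet dropped (sum over which currently-grounded one goes next):
  1 to go: {2} 1  {3} 1  {4} 1  {5} 1
  2 to go: {0,4} 1  {1,3} 1  {2,3} 2  {2,4} 2  {2,5} 2  {3,4} 2  {3,5} 2  {4,5} 2
  3 to go: {0,2,4} 3  {0,3,4} 3  {0,4,5} 3  {1,2,3} 3  {1,3,4} 3  {1,3,5} 3  {2,3,4} 6  {2,3,5} 6  {2,4,5} 6  {3,4,5} 6
  4 to go: {0,1,3,4} 6  {0,2,3,4} 12  {0,2,4,5} 12  {0,3,4,5} 12  {1,2,3,4} 12  {1,2,3,5} 12  {1,3,4,5} 12  {2,3,4,5} 24
  if 0:e drops first: 60 orders
  if 1:a drops first: 60 orders
  if 2:u drops first: 30 orders
  if 5:i drops first: 30 orders
heap linearizations: 180

180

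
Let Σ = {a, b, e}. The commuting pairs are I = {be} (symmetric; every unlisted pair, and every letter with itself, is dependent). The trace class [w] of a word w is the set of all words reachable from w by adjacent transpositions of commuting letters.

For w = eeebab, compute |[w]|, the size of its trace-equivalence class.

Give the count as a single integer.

#0=e has no predecessor
#1=e depends on [0:e]
#2=e depends on [1:e]
#3=b has no predecessor
#4=a depends on [2:e, 3:b]
#5=b depends on [4:a]
sources: [0:e, 3:b]
N(rest) = Σ N(rest − s) over sources s of rest; N(one piece) = 1:
  size 1 → [5]=1
  size 2 → [4,5]=1
  size 3 → [2,4,5]=1  [3,4,5]=1
  size 4 → [1,2,4,5]=1  [2,3,4,5]=2
  first=0(e) contributes 3
  first=3(b) contributes 1
|[w]| = 4

4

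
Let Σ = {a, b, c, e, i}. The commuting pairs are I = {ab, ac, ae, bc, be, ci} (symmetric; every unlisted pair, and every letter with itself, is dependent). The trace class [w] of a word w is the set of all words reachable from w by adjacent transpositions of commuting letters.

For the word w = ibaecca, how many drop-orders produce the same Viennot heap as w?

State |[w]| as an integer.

60

0(i) covers ∅
1(b) covers 0:i
2(a) covers 0:i
3(e) covers 0:i
4(c) covers 3:e
5(c) covers 4:c
6(a) covers 2:a
floor of heap: 0:i
completions by unplaced set U, small U first (add the entries for U minus each lowest piece of U):
  |U|=1: {1}:1  {5}:1  {6}:1
  |U|=2: {1,5}:2  {1,6}:2  {2,6}:1  {4,5}:1  {5,6}:2
  |U|=3: {1,2,6}:3  {1,4,5}:3  {1,5,6}:6  {2,5,6}:3  {3,4,5}:1  {4,5,6}:3
  |U|=4: {1,2,5,6}:12  {1,3,4,5}:4  {1,4,5,6}:12  {2,4,5,6}:6  {3,4,5,6}:4
  |U|=5: {1,2,4,5,6}:30  {1,3,4,5,6}:20  {2,3,4,5,6}:10
  start at 0(i): 60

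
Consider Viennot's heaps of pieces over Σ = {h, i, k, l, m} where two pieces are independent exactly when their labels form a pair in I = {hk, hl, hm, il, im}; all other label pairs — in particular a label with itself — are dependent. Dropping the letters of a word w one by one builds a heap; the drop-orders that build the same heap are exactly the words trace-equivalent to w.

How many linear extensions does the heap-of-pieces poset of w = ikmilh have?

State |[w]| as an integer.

6

piece 0:i — minimal
piece 1:k rests on {0:i}
piece 2:m rests on {1:k}
piece 3:i rests on {1:k}
piece 4:l rests on {2:m}
piece 5:h rests on {3:i}
minimal pieces: {0:i}
ways to finish when only these pieces remain (= sum over removing one remaining piece with nothing left below it):
  1 left: {4}→1  {5}→1
  2 left: {2,4}→1  {3,5}→1  {4,5}→2
  3 left: {2,4,5}→3  {3,4,5}→3
  4 left: {2,3,4,5}→6
  placing 0:i first → 6 extensions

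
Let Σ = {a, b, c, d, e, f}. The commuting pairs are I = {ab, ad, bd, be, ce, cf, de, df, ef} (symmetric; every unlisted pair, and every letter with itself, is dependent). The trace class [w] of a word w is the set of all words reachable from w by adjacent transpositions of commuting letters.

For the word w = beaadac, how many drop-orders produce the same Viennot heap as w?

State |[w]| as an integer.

30

piece 0:b — minimal
piece 1:e — minimal
piece 2:a rests on {1:e}
piece 3:a rests on {2:a}
piece 4:d — minimal
piece 5:a rests on {3:a}
piece 6:c rests on {0:b, 4:d, 5:a}
minimal pieces: {0:b, 1:e, 4:d}
ways to finish when only these pieces remain (= sum over removing one remaining piece with nothing left below it):
  1 left: {6}→1
  2 left: {0,6}→1  {4,6}→1  {5,6}→1
  3 left: {0,4,6}→2  {0,5,6}→2  {3,5,6}→1  {4,5,6}→2
  4 left: {0,3,5,6}→3  {0,4,5,6}→6  {2,3,5,6}→1  {3,4,5,6}→3
  5 left: {0,2,3,5,6}→4  {0,3,4,5,6}→12  {1,2,3,5,6}→1  {2,3,4,5,6}→4
  placing 0:b first → 5 extensions
  placing 1:e first → 20 extensions
  placing 4:d first → 5 extensions
total linear extensions = 30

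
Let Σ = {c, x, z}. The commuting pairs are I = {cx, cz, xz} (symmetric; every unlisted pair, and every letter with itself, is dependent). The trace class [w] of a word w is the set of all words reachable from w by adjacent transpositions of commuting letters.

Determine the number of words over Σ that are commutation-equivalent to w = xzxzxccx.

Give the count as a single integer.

#0=x has no predecessor
#1=z has no predecessor
#2=x depends on [0:x]
#3=z depends on [1:z]
#4=x depends on [2:x]
#5=c has no predecessor
#6=c depends on [5:c]
#7=x depends on [4:x]
sources: [0:x, 1:z, 5:c]
N(rest) = Σ N(rest − s) over sources s of rest; N(one piece) = 1:
  size 1 → [3]=1  [6]=1  [7]=1
  size 2 → [1,3]=1  [3,6]=2  [3,7]=2  [4,7]=1  [5,6]=1  [6,7]=2
  size 3 → [1,3,6]=3  [1,3,7]=3  [2,4,7]=1  [3,4,7]=3  [3,5,6]=3  [3,6,7]=6  [4,6,7]=3  [5,6,7]=3
  size 4 → [0,2,4,7]=1  [1,3,4,7]=6  [1,3,5,6]=6  [1,3,6,7]=12  [2,3,4,7]=4  [2,4,6,7]=4  [3,4,6,7]=12  [3,5,6,7]=12  [4,5,6,7]=6
  size 5 → [0,2,3,4,7]=5  [0,2,4,6,7]=5  [1,2,3,4,7]=10  [1,3,4,6,7]=30  [1,3,5,6,7]=30  [2,3,4,6,7]=20  [2,4,5,6,7]=10  [3,4,5,6,7]=30
  size 6 → [0,1,2,3,4,7]=15  [0,2,3,4,6,7]=30  [0,2,4,5,6,7]=15  [1,2,3,4,6,7]=60  [1,3,4,5,6,7]=90  [2,3,4,5,6,7]=60
  first=0(x) contributes 210
  first=1(z) contributes 105
  first=5(c) contributes 105
|[w]| = 420

420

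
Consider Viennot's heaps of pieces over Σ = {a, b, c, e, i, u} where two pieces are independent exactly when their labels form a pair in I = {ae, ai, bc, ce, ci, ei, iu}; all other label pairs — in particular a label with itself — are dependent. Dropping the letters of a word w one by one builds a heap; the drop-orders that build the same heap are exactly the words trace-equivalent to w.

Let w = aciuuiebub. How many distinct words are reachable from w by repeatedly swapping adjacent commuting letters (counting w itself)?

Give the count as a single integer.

21

piece 0:a — minimal
piece 1:c rests on {0:a}
piece 2:i — minimal
piece 3:u rests on {1:c}
piece 4:u rests on {3:u}
piece 5:i rests on {2:i}
piece 6:e rests on {4:u}
piece 7:b rests on {5:i, 6:e}
piece 8:u rests on {7:b}
piece 9:b rests on {8:u}
minimal pieces: {0:a, 2:i}
ways to finish when only these pieces remain (= sum over removing one remaining piece with nothing left below it):
  1 left: {9}→1
  2 left: {8,9}→1
  3 left: {7,8,9}→1
  4 left: {5,7,8,9}→1  {6,7,8,9}→1
  5 left: {2,5,7,8,9}→1  {4,6,7,8,9}→1  {5,6,7,8,9}→2
  6 left: {2,5,6,7,8,9}→3  {3,4,6,7,8,9}→1  {4,5,6,7,8,9}→3
  7 left: {1,3,4,6,7,8,9}→1  {2,4,5,6,7,8,9}→6  {3,4,5,6,7,8,9}→4
  8 left: {0,1,3,4,6,7,8,9}→1  {1,3,4,5,6,7,8,9}→5  {2,3,4,5,6,7,8,9}→10
  placing 0:a first → 15 extensions
  placing 2:i first → 6 extensions
total linear extensions = 21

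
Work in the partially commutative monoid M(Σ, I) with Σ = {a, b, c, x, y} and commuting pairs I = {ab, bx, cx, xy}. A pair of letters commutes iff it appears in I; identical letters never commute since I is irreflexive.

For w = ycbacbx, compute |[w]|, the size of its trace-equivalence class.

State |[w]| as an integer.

#0=y has no predecessor
#1=c depends on [0:y]
#2=b depends on [1:c]
#3=a depends on [1:c]
#4=c depends on [2:b, 3:a]
#5=b depends on [4:c]
#6=x depends on [3:a]
sources: [0:y]
N(rest) = Σ N(rest − s) over sources s of rest; N(one piece) = 1:
  size 1 → [5]=1  [6]=1
  size 2 → [4,5]=1  [5,6]=2
  size 3 → [2,4,5]=1  [4,5,6]=3
  size 4 → [2,4,5,6]=4  [3,4,5,6]=3
  size 5 → [2,3,4,5,6]=7
  first=0(y) contributes 7

7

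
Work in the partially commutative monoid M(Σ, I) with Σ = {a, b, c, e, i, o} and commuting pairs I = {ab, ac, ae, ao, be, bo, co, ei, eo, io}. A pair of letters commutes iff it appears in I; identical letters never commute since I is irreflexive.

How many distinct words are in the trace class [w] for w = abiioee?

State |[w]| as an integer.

210

piece 0:a — minimal
piece 1:b — minimal
piece 2:i rests on {0:a, 1:b}
piece 3:i rests on {2:i}
piece 4:o — minimal
piece 5:e — minimal
piece 6:e rests on {5:e}
minimal pieces: {0:a, 1:b, 4:o, 5:e}
ways to finish when only these pieces remain (= sum over removing one remaining piece with nothing left below it):
  1 left: {3}→1  {4}→1  {6}→1
  2 left: {2,3}→1  {3,4}→2  {3,6}→2  {4,6}→2  {5,6}→1
  3 left: {0,2,3}→1  {1,2,3}→1  {2,3,4}→3  {2,3,6}→3  {3,4,6}→6  {3,5,6}→3  {4,5,6}→3
  4 left: {0,1,2,3}→2  {0,2,3,4}→4  {0,2,3,6}→4  {1,2,3,4}→4  {1,2,3,6}→4  {2,3,4,6}→12  {2,3,5,6}→6  {3,4,5,6}→12
  5 left: {0,1,2,3,4}→10  {0,1,2,3,6}→10  {0,2,3,4,6}→20  {0,2,3,5,6}→10  {1,2,3,4,6}→20  {1,2,3,5,6}→10  {2,3,4,5,6}→30
  placing 0:a first → 60 extensions
  placing 1:b first → 60 extensions
  placing 4:o first → 30 extensions
  placing 5:e first → 60 extensions
total linear extensions = 210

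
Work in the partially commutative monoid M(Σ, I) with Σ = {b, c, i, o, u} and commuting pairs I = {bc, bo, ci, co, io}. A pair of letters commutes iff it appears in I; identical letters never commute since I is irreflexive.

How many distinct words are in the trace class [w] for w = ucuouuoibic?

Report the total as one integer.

20

#0=u has no predecessor
#1=c depends on [0:u]
#2=u depends on [1:c]
#3=o depends on [2:u]
#4=u depends on [3:o]
#5=u depends on [4:u]
#6=o depends on [5:u]
#7=i depends on [5:u]
#8=b depends on [7:i]
#9=i depends on [8:b]
#10=c depends on [5:u]
sources: [0:u]
N(rest) = Σ N(rest − s) over sources s of rest; N(one piece) = 1:
  size 1 → [6]=1  [9]=1  [10]=1
  size 2 → [6,9]=2  [6,10]=2  [8,9]=1  [9,10]=2
  size 3 → [6,8,9]=3  [6,9,10]=6  [7,8,9]=1  [8,9,10]=3
  size 4 → [6,7,8,9]=4  [6,8,9,10]=12  [7,8,9,10]=4
  size 5 → [6,7,8,9,10]=20
  size 6 → [5,6,7,8,9,10]=20
  size 7 → [4,5,6,7,8,9,10]=20
  size 8 → [3,4,5,6,7,8,9,10]=20
  size 9 → [2,3,4,5,6,7,8,9,10]=20
  first=0(u) contributes 20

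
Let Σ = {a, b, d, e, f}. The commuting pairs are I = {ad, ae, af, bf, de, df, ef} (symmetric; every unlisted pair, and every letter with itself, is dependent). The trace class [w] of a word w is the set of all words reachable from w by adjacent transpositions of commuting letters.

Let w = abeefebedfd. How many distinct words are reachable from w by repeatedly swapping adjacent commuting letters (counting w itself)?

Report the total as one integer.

piece 0:a — minimal
piece 1:b rests on {0:a}
piece 2:e rests on {1:b}
piece 3:e rests on {2:e}
piece 4:f — minimal
piece 5:e rests on {3:e}
piece 6:b rests on {5:e}
piece 7:e rests on {6:b}
piece 8:d rests on {6:b}
piece 9:f rests on {4:f}
piece 10:d rests on {8:d}
minimal pieces: {0:a, 4:f}
ways to finish when only these pieces remain (= sum over removing one remaining piece with nothing left below it):
  1 left: {7}→1  {9}→1  {10}→1
  2 left: {4,9}→1  {7,9}→2  {7,10}→2  {8,10}→1  {9,10}→2
  3 left: {4,7,9}→3  {4,9,10}→3  {7,8,10}→3  {7,9,10}→6  {8,9,10}→3
  4 left: {4,7,9,10}→12  {4,8,9,10}→6  {6,7,8,10}→3  {7,8,9,10}→12
  5 left: {4,7,8,9,10}→30  {5,6,7,8,10}→3  {6,7,8,9,10}→15
  6 left: {3,5,6,7,8,10}→3  {4,6,7,8,9,10}→45  {5,6,7,8,9,10}→18
  7 left: {2,3,5,6,7,8,10}→3  {3,5,6,7,8,9,10}→21  {4,5,6,7,8,9,10}→63
  8 left: {1,2,3,5,6,7,8,10}→3  {2,3,5,6,7,8,9,10}→24  {3,4,5,6,7,8,9,10}→84
  9 left: {0,1,2,3,5,6,7,8,10}→3  {1,2,3,5,6,7,8,9,10}→27  {2,3,4,5,6,7,8,9,10}→108
  placing 0:a first → 135 extensions
  placing 4:f first → 30 extensions
total linear extensions = 165

165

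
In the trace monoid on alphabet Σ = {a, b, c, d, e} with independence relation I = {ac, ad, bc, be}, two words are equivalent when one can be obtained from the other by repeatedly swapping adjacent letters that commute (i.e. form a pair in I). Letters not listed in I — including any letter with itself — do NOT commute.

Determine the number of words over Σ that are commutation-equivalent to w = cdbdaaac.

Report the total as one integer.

10

drop 0:c onto floor
drop 1:d onto {0:c}
drop 2:b onto {1:d}
drop 3:d onto {2:b}
drop 4:a onto {2:b}
drop 5:a onto {4:a}
drop 6:a onto {5:a}
drop 7:c onto {3:d}
ground layer = {0:c}
drop-orders for the pieces not yet dropped (sum over which currently-grounded one goes next):
  1 to go: {6} 1  {7} 1
  2 to go: {3,7} 1  {5,6} 1  {6,7} 2
  3 to go: {3,6,7} 3  {4,5,6} 1  {5,6,7} 3
  4 to go: {3,5,6,7} 6  {4,5,6,7} 4
  5 to go: {3,4,5,6,7} 10
  6 to go: {2,3,4,5,6,7} 10
  if 0:c drops first: 10 orders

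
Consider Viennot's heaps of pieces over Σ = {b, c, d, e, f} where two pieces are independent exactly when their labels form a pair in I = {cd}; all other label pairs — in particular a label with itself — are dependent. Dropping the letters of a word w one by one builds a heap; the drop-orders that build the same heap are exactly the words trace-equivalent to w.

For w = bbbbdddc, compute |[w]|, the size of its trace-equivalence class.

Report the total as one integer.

4

#0=b has no predecessor
#1=b depends on [0:b]
#2=b depends on [1:b]
#3=b depends on [2:b]
#4=d depends on [3:b]
#5=d depends on [4:d]
#6=d depends on [5:d]
#7=c depends on [3:b]
sources: [0:b]
N(rest) = Σ N(rest − s) over sources s of rest; N(one piece) = 1:
  size 1 → [6]=1  [7]=1
  size 2 → [5,6]=1  [6,7]=2
  size 3 → [4,5,6]=1  [5,6,7]=3
  size 4 → [4,5,6,7]=4
  size 5 → [3,4,5,6,7]=4
  size 6 → [2,3,4,5,6,7]=4
  first=0(b) contributes 4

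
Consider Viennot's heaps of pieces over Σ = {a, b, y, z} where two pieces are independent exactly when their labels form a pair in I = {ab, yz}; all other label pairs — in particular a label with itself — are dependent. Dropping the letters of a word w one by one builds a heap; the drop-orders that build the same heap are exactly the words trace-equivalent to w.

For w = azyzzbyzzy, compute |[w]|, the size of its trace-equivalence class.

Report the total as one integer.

piece 0:a — minimal
piece 1:z rests on {0:a}
piece 2:y rests on {0:a}
piece 3:z rests on {1:z}
piece 4:z rests on {3:z}
piece 5:b rests on {2:y, 4:z}
piece 6:y rests on {5:b}
piece 7:z rests on {5:b}
piece 8:z rests on {7:z}
piece 9:y rests on {6:y}
minimal pieces: {0:a}
ways to finish when only these pieces remain (= sum over removing one remaining piece with nothing left below it):
  1 left: {8}→1  {9}→1
  2 left: {6,9}→1  {7,8}→1  {8,9}→2
  3 left: {6,8,9}→3  {7,8,9}→3
  4 left: {6,7,8,9}→6
  5 left: {5,6,7,8,9}→6
  6 left: {2,5,6,7,8,9}→6  {4,5,6,7,8,9}→6
  7 left: {2,4,5,6,7,8,9}→12  {3,4,5,6,7,8,9}→6
  8 left: {1,3,4,5,6,7,8,9}→6  {2,3,4,5,6,7,8,9}→18
  placing 0:a first → 24 extensions

24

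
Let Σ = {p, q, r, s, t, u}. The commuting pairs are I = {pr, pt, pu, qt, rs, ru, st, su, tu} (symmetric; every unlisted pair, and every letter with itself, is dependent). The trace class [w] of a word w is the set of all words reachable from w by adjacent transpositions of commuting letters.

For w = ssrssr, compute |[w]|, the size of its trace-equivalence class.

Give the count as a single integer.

drop 0:s onto floor
drop 1:s onto {0:s}
drop 2:r onto floor
drop 3:s onto {1:s}
drop 4:s onto {3:s}
drop 5:r onto {2:r}
ground layer = {0:s, 2:r}
drop-orders for the pieces not yet dropped (sum over which currently-grounded one goes next):
  1 to go: {4} 1  {5} 1
  2 to go: {2,5} 1  {3,4} 1  {4,5} 2
  3 to go: {1,3,4} 1  {2,4,5} 3  {3,4,5} 3
  4 to go: {0,1,3,4} 1  {1,3,4,5} 4  {2,3,4,5} 6
  if 0:s drops first: 10 orders
  if 2:r drops first: 5 orders
heap linearizations: 15

15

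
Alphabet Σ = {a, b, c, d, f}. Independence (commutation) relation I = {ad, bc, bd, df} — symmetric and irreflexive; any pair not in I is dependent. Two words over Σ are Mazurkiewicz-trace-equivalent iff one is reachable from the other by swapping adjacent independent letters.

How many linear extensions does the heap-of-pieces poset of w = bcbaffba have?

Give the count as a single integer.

drop 0:b onto floor
drop 1:c onto floor
drop 2:b onto {0:b}
drop 3:a onto {1:c, 2:b}
drop 4:f onto {3:a}
drop 5:f onto {4:f}
drop 6:b onto {5:f}
drop 7:a onto {6:b}
ground layer = {0:b, 1:c}
drop-orders for the pieces not yet dropped (sum over which currently-grounded one goes next):
  1 to go: {7} 1
  2 to go: {6,7} 1
  3 to go: {5,6,7} 1
  4 to go: {4,5,6,7} 1
  5 to go: {3,4,5,6,7} 1
  6 to go: {1,3,4,5,6,7} 1  {2,3,4,5,6,7} 1
  if 0:b drops first: 2 orders
  if 1:c drops first: 1 orders
heap linearizations: 3

3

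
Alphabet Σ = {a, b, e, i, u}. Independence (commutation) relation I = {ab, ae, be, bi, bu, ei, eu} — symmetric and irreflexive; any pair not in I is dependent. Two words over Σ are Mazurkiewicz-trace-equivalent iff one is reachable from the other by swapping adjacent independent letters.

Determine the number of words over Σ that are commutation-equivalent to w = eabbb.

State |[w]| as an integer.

drop 0:e onto floor
drop 1:a onto floor
drop 2:b onto floor
drop 3:b onto {2:b}
drop 4:b onto {3:b}
ground layer = {0:e, 1:a, 2:b}
drop-orders for the pieces not yet dropped (sum over which currently-grounded one goes next):
  1 to go: {0} 1  {1} 1  {4} 1
  2 to go: {0,1} 2  {0,4} 2  {1,4} 2  {3,4} 1
  3 to go: {0,1,4} 6  {0,3,4} 3  {1,3,4} 3  {2,3,4} 1
  if 0:e drops first: 4 orders
  if 1:a drops first: 4 orders
  if 2:b drops first: 12 orders
heap linearizations: 20

20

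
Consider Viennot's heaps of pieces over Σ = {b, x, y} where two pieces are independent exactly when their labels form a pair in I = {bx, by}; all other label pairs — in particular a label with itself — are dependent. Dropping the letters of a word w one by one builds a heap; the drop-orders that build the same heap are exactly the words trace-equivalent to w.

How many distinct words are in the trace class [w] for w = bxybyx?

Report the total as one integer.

15

#0=b has no predecessor
#1=x has no predecessor
#2=y depends on [1:x]
#3=b depends on [0:b]
#4=y depends on [2:y]
#5=x depends on [4:y]
sources: [0:b, 1:x]
N(rest) = Σ N(rest − s) over sources s of rest; N(one piece) = 1:
  size 1 → [3]=1  [5]=1
  size 2 → [0,3]=1  [3,5]=2  [4,5]=1
  size 3 → [0,3,5]=3  [2,4,5]=1  [3,4,5]=3
  size 4 → [0,3,4,5]=6  [1,2,4,5]=1  [2,3,4,5]=4
  first=0(b) contributes 5
  first=1(x) contributes 10
|[w]| = 15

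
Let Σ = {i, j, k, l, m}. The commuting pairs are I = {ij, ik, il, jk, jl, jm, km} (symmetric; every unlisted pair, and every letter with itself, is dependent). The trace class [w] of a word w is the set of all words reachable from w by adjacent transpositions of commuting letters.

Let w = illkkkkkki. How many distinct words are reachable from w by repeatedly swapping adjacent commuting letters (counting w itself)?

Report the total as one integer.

#0=i has no predecessor
#1=l has no predecessor
#2=l depends on [1:l]
#3=k depends on [2:l]
#4=k depends on [3:k]
#5=k depends on [4:k]
#6=k depends on [5:k]
#7=k depends on [6:k]
#8=k depends on [7:k]
#9=i depends on [0:i]
sources: [0:i, 1:l]
N(rest) = Σ N(rest − s) over sources s of rest; N(one piece) = 1:
  size 1 → [8]=1  [9]=1
  size 2 → [0,9]=1  [7,8]=1  [8,9]=2
  size 3 → [0,8,9]=3  [6,7,8]=1  [7,8,9]=3
  size 4 → [0,7,8,9]=6  [5,6,7,8]=1  [6,7,8,9]=4
  size 5 → [0,6,7,8,9]=10  [4,5,6,7,8]=1  [5,6,7,8,9]=5
  size 6 → [0,5,6,7,8,9]=15  [3,4,5,6,7,8]=1  [4,5,6,7,8,9]=6
  size 7 → [0,4,5,6,7,8,9]=21  [2,3,4,5,6,7,8]=1  [3,4,5,6,7,8,9]=7
  size 8 → [0,3,4,5,6,7,8,9]=28  [1,2,3,4,5,6,7,8]=1  [2,3,4,5,6,7,8,9]=8
  first=0(i) contributes 9
  first=1(l) contributes 36
|[w]| = 45

45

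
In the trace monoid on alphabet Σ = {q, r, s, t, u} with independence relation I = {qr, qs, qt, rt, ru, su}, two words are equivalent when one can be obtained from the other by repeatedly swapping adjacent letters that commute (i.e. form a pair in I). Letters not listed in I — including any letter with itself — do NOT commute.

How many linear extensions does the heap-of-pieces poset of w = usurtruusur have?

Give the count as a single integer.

325

#0=u has no predecessor
#1=s has no predecessor
#2=u depends on [0:u]
#3=r depends on [1:s]
#4=t depends on [1:s, 2:u]
#5=r depends on [3:r]
#6=u depends on [4:t]
#7=u depends on [6:u]
#8=s depends on [4:t, 5:r]
#9=u depends on [7:u]
#10=r depends on [8:s]
sources: [0:u, 1:s]
N(rest) = Σ N(rest − s) over sources s of rest; N(one piece) = 1:
  size 1 → [9]=1  [10]=1
  size 2 → [7,9]=1  [8,10]=1  [9,10]=2
  size 3 → [5,8,10]=1  [6,7,9]=1  [7,9,10]=3  [8,9,10]=3
  size 4 → [3,5,8,10]=1  [5,8,9,10]=4  [6,7,9,10]=4  [7,8,9,10]=6
  size 5 → [3,5,8,9,10]=5  [5,7,8,9,10]=10  [6,7,8,9,10]=10
  size 6 → [3,5,7,8,9,10]=15  [4,6,7,8,9,10]=10  [5,6,7,8,9,10]=20
  size 7 → [2,4,6,7,8,9,10]=10  [3,5,6,7,8,9,10]=35  [4,5,6,7,8,9,10]=30
  size 8 → [0,2,4,6,7,8,9,10]=10  [2,4,5,6,7,8,9,10]=40  [3,4,5,6,7,8,9,10]=65
  size 9 → [0,2,4,5,6,7,8,9,10]=50  [1,3,4,5,6,7,8,9,10]=65  [2,3,4,5,6,7,8,9,10]=105
  first=0(u) contributes 170
  first=1(s) contributes 155
|[w]| = 325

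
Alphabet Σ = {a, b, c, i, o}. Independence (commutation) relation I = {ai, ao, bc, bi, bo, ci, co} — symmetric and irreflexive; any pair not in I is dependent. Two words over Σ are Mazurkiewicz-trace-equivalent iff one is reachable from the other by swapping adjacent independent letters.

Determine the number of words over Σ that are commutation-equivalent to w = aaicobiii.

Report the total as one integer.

252

0(a) covers ∅
1(a) covers 0:a
2(i) covers ∅
3(c) covers 1:a
4(o) covers 2:i
5(b) covers 1:a
6(i) covers 4:o
7(i) covers 6:i
8(i) covers 7:i
floor of heap: 0:a, 2:i
completions by unplaced set U, small U first (add the entries for U minus each lowest piece of U):
  |U|=1: {3}:1  {5}:1  {8}:1
  |U|=2: {3,5}:2  {3,8}:2  {5,8}:2  {7,8}:1
  |U|=3: {1,3,5}:2  {3,5,8}:6  {3,7,8}:3  {5,7,8}:3  {6,7,8}:1
  |U|=4: {0,1,3,5}:2  {1,3,5,8}:8  {3,5,7,8}:12  {3,6,7,8}:4  {4,6,7,8}:1  {5,6,7,8}:4
  |U|=5: {0,1,3,5,8}:10  {1,3,5,7,8}:20  {2,4,6,7,8}:1  {3,4,6,7,8}:5  {3,5,6,7,8}:20  {4,5,6,7,8}:5
  |U|=6: {0,1,3,5,7,8}:30  {1,3,5,6,7,8}:40  {2,3,4,6,7,8}:6  {2,4,5,6,7,8}:6  {3,4,5,6,7,8}:30
  |U|=7: {0,1,3,5,6,7,8}:70  {1,3,4,5,6,7,8}:70  {2,3,4,5,6,7,8}:42
  start at 0(a): 112
  start at 2(i): 140
sum over floor = 252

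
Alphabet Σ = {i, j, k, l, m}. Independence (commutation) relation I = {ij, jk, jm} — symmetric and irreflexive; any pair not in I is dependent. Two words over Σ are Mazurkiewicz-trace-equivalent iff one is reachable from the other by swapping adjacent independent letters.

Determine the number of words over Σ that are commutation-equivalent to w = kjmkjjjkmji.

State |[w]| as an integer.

462

piece 0:k — minimal
piece 1:j — minimal
piece 2:m rests on {0:k}
piece 3:k rests on {2:m}
piece 4:j rests on {1:j}
piece 5:j rests on {4:j}
piece 6:j rests on {5:j}
piece 7:k rests on {3:k}
piece 8:m rests on {7:k}
piece 9:j rests on {6:j}
piece 10:i rests on {8:m}
minimal pieces: {0:k, 1:j}
ways to finish when only these pieces remain (= sum over removing one remaining piece with nothing left below it):
  1 left: {9}→1  {10}→1
  2 left: {6,9}→1  {8,10}→1  {9,10}→2
  3 left: {5,6,9}→1  {6,9,10}→3  {7,8,10}→1  {8,9,10}→3
  4 left: {3,7,8,10}→1  {4,5,6,9}→1  {5,6,9,10}→4  {6,8,9,10}→6  {7,8,9,10}→4
  5 left: {1,4,5,6,9}→1  {2,3,7,8,10}→1  {3,7,8,9,10}→5  {4,5,6,9,10}→5  {5,6,8,9,10}→10  {6,7,8,9,10}→10
  6 left: {0,2,3,7,8,10}→1  {1,4,5,6,9,10}→6  {2,3,7,8,9,10}→6  {3,6,7,8,9,10}→15  {4,5,6,8,9,10}→15  {5,6,7,8,9,10}→20
  7 left: {0,2,3,7,8,9,10}→7  {1,4,5,6,8,9,10}→21  {2,3,6,7,8,9,10}→21  {3,5,6,7,8,9,10}→35  {4,5,6,7,8,9,10}→35
  8 left: {0,2,3,6,7,8,9,10}→28  {1,4,5,6,7,8,9,10}→56  {2,3,5,6,7,8,9,10}→56  {3,4,5,6,7,8,9,10}→70
  9 left: {0,2,3,5,6,7,8,9,10}→84  {1,3,4,5,6,7,8,9,10}→126  {2,3,4,5,6,7,8,9,10}→126
  placing 0:k first → 252 extensions
  placing 1:j first → 210 extensions
total linear extensions = 462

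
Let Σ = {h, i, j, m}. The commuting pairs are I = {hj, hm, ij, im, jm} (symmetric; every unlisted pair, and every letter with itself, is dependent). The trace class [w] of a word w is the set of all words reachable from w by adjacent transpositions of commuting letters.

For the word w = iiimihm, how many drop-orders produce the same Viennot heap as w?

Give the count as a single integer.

21

drop 0:i onto floor
drop 1:i onto {0:i}
drop 2:i onto {1:i}
drop 3:m onto floor
drop 4:i onto {2:i}
drop 5:h onto {4:i}
drop 6:m onto {3:m}
ground layer = {0:i, 3:m}
drop-orders for the pieces not yet dropped (sum over which currently-grounded one goes next):
  1 to go: {5} 1  {6} 1
  2 to go: {3,6} 1  {4,5} 1  {5,6} 2
  3 to go: {2,4,5} 1  {3,5,6} 3  {4,5,6} 3
  4 to go: {1,2,4,5} 1  {2,4,5,6} 4  {3,4,5,6} 6
  5 to go: {0,1,2,4,5} 1  {1,2,4,5,6} 5  {2,3,4,5,6} 10
  if 0:i drops first: 15 orders
  if 3:m drops first: 6 orders
heap linearizations: 21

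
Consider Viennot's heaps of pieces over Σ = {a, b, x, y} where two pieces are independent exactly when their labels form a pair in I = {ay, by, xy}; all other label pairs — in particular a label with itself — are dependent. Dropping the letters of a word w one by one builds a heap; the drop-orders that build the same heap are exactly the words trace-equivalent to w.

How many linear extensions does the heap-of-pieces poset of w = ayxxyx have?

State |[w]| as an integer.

piece 0:a — minimal
piece 1:y — minimal
piece 2:x rests on {0:a}
piece 3:x rests on {2:x}
piece 4:y rests on {1:y}
piece 5:x rests on {3:x}
minimal pieces: {0:a, 1:y}
ways to finish when only these pieces remain (= sum over removing one remaining piece with nothing left below it):
  1 left: {4}→1  {5}→1
  2 left: {1,4}→1  {3,5}→1  {4,5}→2
  3 left: {1,4,5}→3  {2,3,5}→1  {3,4,5}→3
  4 left: {0,2,3,5}→1  {1,3,4,5}→6  {2,3,4,5}→4
  placing 0:a first → 10 extensions
  placing 1:y first → 5 extensions
total linear extensions = 15

15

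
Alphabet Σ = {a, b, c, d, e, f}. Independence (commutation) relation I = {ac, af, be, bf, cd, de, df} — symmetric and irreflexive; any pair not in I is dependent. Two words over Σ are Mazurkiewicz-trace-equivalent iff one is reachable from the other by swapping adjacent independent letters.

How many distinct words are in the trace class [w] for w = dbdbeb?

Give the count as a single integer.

6

#0=d has no predecessor
#1=b depends on [0:d]
#2=d depends on [1:b]
#3=b depends on [2:d]
#4=e has no predecessor
#5=b depends on [3:b]
sources: [0:d, 4:e]
N(rest) = Σ N(rest − s) over sources s of rest; N(one piece) = 1:
  size 1 → [4]=1  [5]=1
  size 2 → [3,5]=1  [4,5]=2
  size 3 → [2,3,5]=1  [3,4,5]=3
  size 4 → [1,2,3,5]=1  [2,3,4,5]=4
  first=0(d) contributes 5
  first=4(e) contributes 1
|[w]| = 6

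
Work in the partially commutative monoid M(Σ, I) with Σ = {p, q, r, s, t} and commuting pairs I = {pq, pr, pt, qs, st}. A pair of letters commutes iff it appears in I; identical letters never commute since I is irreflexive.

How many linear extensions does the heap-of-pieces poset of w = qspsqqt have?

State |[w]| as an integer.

drop 0:q onto floor
drop 1:s onto floor
drop 2:p onto {1:s}
drop 3:s onto {2:p}
drop 4:q onto {0:q}
drop 5:q onto {4:q}
drop 6:t onto {5:q}
ground layer = {0:q, 1:s}
drop-orders for the pieces not yet dropped (sum over which currently-grounded one goes next):
  1 to go: {3} 1  {6} 1
  2 to go: {2,3} 1  {3,6} 2  {5,6} 1
  3 to go: {1,2,3} 1  {2,3,6} 3  {3,5,6} 3  {4,5,6} 1
  4 to go: {0,4,5,6} 1  {1,2,3,6} 4  {2,3,5,6} 6  {3,4,5,6} 4
  5 to go: {0,3,4,5,6} 5  {1,2,3,5,6} 10  {2,3,4,5,6} 10
  if 0:q drops first: 20 orders
  if 1:s drops first: 15 orders
heap linearizations: 35

35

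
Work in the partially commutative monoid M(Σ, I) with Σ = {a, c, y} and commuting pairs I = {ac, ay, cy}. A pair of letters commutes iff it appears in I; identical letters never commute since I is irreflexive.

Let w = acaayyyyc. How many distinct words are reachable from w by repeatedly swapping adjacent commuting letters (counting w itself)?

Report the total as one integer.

1260

#0=a has no predecessor
#1=c has no predecessor
#2=a depends on [0:a]
#3=a depends on [2:a]
#4=y has no predecessor
#5=y depends on [4:y]
#6=y depends on [5:y]
#7=y depends on [6:y]
#8=c depends on [1:c]
sources: [0:a, 1:c, 4:y]
N(rest) = Σ N(rest − s) over sources s of rest; N(one piece) = 1:
  size 1 → [3]=1  [7]=1  [8]=1
  size 2 → [1,8]=1  [2,3]=1  [3,7]=2  [3,8]=2  [6,7]=1  [7,8]=2
  size 3 → [0,2,3]=1  [1,3,8]=3  [1,7,8]=3  [2,3,7]=3  [2,3,8]=3  [3,6,7]=3  [3,7,8]=6  [5,6,7]=1  [6,7,8]=3
  size 4 → [0,2,3,7]=4  [0,2,3,8]=4  [1,2,3,8]=6  [1,3,7,8]=12  [1,6,7,8]=6  [2,3,6,7]=6  [2,3,7,8]=12  [3,5,6,7]=4  [3,6,7,8]=12  [4,5,6,7]=1  [5,6,7,8]=4
  size 5 → [0,1,2,3,8]=10  [0,2,3,6,7]=10  [0,2,3,7,8]=20  [1,2,3,7,8]=30  [1,3,6,7,8]=30  [1,5,6,7,8]=10  [2,3,5,6,7]=10  [2,3,6,7,8]=30  [3,4,5,6,7]=5  [3,5,6,7,8]=20  [4,5,6,7,8]=5
  size 6 → [0,1,2,3,7,8]=60  [0,2,3,5,6,7]=20  [0,2,3,6,7,8]=60  [1,2,3,6,7,8]=90  [1,3,5,6,7,8]=60  [1,4,5,6,7,8]=15  [2,3,4,5,6,7]=15  [2,3,5,6,7,8]=60  [3,4,5,6,7,8]=30
  size 7 → [0,1,2,3,6,7,8]=210  [0,2,3,4,5,6,7]=35  [0,2,3,5,6,7,8]=140  [1,2,3,5,6,7,8]=210  [1,3,4,5,6,7,8]=105  [2,3,4,5,6,7,8]=105
  first=0(a) contributes 420
  first=1(c) contributes 280
  first=4(y) contributes 560
|[w]| = 1260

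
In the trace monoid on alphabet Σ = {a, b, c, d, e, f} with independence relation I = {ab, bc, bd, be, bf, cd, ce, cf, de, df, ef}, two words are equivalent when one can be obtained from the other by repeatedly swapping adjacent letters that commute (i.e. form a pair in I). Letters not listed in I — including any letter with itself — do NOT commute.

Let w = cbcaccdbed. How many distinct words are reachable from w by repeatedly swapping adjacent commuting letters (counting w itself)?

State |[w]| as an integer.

0(c) covers ∅
1(b) covers ∅
2(c) covers 0:c
3(a) covers 2:c
4(c) covers 3:a
5(c) covers 4:c
6(d) covers 3:a
7(b) covers 1:b
8(e) covers 3:a
9(d) covers 6:d
floor of heap: 0:c, 1:b
completions by unplaced set U, small U first (add the entries for U minus each lowest piece of U):
  |U|=1: {5}:1  {7}:1  {8}:1  {9}:1
  |U|=2: {1,7}:1  {4,5}:1  {5,7}:2  {5,8}:2  {5,9}:2  {6,9}:1  {7,8}:2  {7,9}:2  {8,9}:2
  |U|=3: {1,5,7}:3  {1,7,8}:3  {1,7,9}:3  {4,5,7}:3  {4,5,8}:3  {4,5,9}:3  {5,6,9}:3  {5,7,8}:6  {5,7,9}:6  {5,8,9}:6  {6,7,9}:3  {6,8,9}:3  {7,8,9}:6
  |U|=4: {1,4,5,7}:6  {1,5,7,8}:12  {1,5,7,9}:12  {1,6,7,9}:6  {1,7,8,9}:12  {4,5,6,9}:6  {4,5,7,8}:12  {4,5,7,9}:12  {4,5,8,9}:12  {5,6,7,9}:12  {5,6,8,9}:12  {5,7,8,9}:24  {6,7,8,9}:12
  |U|=5: {1,4,5,7,8}:30  {1,4,5,7,9}:30  {1,5,6,7,9}:30  {1,5,7,8,9}:60  {1,6,7,8,9}:30  {4,5,6,7,9}:30  {4,5,6,8,9}:30  {4,5,7,8,9}:60  {5,6,7,8,9}:60
  |U|=6: {1,4,5,6,7,9}:90  {1,4,5,7,8,9}:180  {1,5,6,7,8,9}:180  {3,4,5,6,8,9}:30  {4,5,6,7,8,9}:180
  |U|=7: {1,4,5,6,7,8,9}:630  {2,3,4,5,6,8,9}:30  {3,4,5,6,7,8,9}:210
  |U|=8: {0,2,3,4,5,6,8,9}:30  {1,3,4,5,6,7,8,9}:840  {2,3,4,5,6,7,8,9}:240
  start at 0(c): 1080
  start at 1(b): 270
sum over floor = 1350

1350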